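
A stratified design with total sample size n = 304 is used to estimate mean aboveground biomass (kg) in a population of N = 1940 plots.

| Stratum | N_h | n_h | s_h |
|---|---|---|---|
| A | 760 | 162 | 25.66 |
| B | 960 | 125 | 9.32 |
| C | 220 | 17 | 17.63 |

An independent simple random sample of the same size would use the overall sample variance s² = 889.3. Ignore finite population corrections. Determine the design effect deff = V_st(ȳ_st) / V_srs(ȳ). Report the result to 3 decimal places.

deff ≈ 0.352

V̂(ȳ_st) = Σ W_h² s_h²/n_h, with W_h = N_h/N and N = 1940:
  stratum A: (760/1940)²·25.66²/162 = 0.623766
  stratum B: (960/1940)²·9.32²/125 = 0.170161
  stratum C: (220/1940)²·17.63²/17 = 0.235124
V_st = 1.02905
V_srs = s²/n = 889.3/304 = 2.92533
deff = V_st / V_srs = 1.02905/2.92533 = 0.3518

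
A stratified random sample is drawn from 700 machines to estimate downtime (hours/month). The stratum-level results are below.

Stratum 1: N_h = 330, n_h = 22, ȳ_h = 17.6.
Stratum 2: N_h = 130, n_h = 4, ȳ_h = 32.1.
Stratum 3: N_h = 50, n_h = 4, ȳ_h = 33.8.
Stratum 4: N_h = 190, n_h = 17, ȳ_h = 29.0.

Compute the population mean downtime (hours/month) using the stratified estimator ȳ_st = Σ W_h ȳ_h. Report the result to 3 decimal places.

ȳ_st ≈ 24.544

N = Σ N_h = 700. Stratum weights W_h = N_h/N.
ȳ_st = (330·17.6 + 130·32.1 + 50·33.8 + 190·29.0) / 700 = 24.54429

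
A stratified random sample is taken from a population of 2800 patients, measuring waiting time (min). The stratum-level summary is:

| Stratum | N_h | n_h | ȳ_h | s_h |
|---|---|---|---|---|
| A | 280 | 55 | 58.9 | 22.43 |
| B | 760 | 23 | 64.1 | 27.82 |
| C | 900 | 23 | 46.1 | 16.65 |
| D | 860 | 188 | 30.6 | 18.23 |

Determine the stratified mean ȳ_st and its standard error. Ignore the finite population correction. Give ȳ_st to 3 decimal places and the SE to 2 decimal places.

ȳ_st = Σ W_h ȳ_h = (280·58.9 + 760·64.1 + 900·46.1 + 860·30.6)/2800 = 47.50500
V̂(ȳ_st) = Σ W_h² s_h²/n_h, with W_h = N_h/N and N = 2800:
  stratum A: (280/2800)²·22.43²/55 = 0.0914736
  stratum B: (760/2800)²·27.82²/23 = 2.47912
  stratum C: (900/2800)²·16.65²/23 = 1.24529
  stratum D: (860/2800)²·18.23²/188 = 0.166762
V̂(ȳ_st) = 3.98264
SE(ȳ_st) = √3.98264 = 1.99566

ȳ_st ≈ 47.505, SE ≈ 2.00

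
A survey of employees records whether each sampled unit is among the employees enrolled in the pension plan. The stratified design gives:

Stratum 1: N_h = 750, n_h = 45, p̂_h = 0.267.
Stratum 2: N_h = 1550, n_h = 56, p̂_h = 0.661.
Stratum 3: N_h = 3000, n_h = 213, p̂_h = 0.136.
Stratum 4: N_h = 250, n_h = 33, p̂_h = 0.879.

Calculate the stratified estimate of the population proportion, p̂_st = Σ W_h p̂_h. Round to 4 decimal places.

p̂_st ≈ 0.3338

N = 5550; stratum weights W_h = N_h/N.
p̂_st = Σ W_h p̂_h = (750·0.267 + 1550·0.661 + 3000·0.136 + 250·0.879)/5550 = 0.33379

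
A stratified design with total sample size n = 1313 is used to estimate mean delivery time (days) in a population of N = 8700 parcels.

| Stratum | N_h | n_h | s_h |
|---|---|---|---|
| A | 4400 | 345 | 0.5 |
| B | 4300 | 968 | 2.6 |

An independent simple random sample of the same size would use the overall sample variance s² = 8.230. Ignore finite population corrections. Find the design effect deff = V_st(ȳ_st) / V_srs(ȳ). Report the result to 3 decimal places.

deff ≈ 0.302

V̂(ȳ_st) = Σ W_h² s_h²/n_h, with W_h = N_h/N and N = 8700:
  stratum A: (4400/8700)²·0.5²/345 = 0.000185348
  stratum B: (4300/8700)²·2.6²/968 = 0.00170596
V_st = 0.00189131
V_srs = s²/n = 8.230/1313 = 0.00626809
deff = V_st / V_srs = 0.00189131/0.00626809 = 0.3017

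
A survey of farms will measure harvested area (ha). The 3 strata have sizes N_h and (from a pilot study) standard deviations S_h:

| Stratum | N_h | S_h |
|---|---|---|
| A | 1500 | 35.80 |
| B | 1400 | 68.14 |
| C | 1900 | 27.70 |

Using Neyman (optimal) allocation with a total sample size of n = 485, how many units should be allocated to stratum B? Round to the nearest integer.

Neyman allocation: n_h = n · N_h S_h / Σ N_i S_i, with n = 485.
  stratum A: N_h·S_h = 1500·35.80 = 53700.00
  stratum B: N_h·S_h = 1400·68.14 = 95396.00
  stratum C: N_h·S_h = 1900·27.70 = 52630.00
Σ N_h S_h = 201726.00
n for stratum B = 485·95396.00/201726.00 = 229.356 → 229

229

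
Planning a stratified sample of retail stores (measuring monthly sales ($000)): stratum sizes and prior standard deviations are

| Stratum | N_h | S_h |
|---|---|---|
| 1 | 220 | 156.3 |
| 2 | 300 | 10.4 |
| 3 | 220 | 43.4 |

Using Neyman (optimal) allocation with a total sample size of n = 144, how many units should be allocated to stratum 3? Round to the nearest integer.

29

Neyman allocation: n_h = n · N_h S_h / Σ N_i S_i, with n = 144.
  stratum 1: N_h·S_h = 220·156.3 = 34386.00
  stratum 2: N_h·S_h = 300·10.4 = 3120.00
  stratum 3: N_h·S_h = 220·43.4 = 9548.00
Σ N_h S_h = 47054.00
n for stratum 3 = 144·9548.00/47054.00 = 29.220 → 29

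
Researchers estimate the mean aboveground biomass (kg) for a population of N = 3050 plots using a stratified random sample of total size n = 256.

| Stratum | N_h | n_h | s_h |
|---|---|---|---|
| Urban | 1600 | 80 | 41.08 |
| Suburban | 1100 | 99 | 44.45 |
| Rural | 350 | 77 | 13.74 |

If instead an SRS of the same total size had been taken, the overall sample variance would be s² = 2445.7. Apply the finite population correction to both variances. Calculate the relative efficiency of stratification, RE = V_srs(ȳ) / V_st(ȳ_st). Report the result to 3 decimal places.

RE ≈ 1.107

V̂(ȳ_st) = Σ W_h² (1 − n_h/N_h) s_h²/n_h, with W_h = N_h/N and N = 3050:
  stratum Urban: (1600/3050)²·(1 − 80/1600)·41.08²/80 = 5.51486
  stratum Suburban: (1100/3050)²·(1 − 99/1100)·44.45²/99 = 2.3623
  stratum Rural: (350/3050)²·(1 − 77/350)·13.74²/77 = 0.0251834
V_st = 7.90235
V_srs = (1 − 256/3050)·2445.7/256 = 8.75165
Relative efficiency = V_srs / V_st = 8.75165/7.90235 = 1.1075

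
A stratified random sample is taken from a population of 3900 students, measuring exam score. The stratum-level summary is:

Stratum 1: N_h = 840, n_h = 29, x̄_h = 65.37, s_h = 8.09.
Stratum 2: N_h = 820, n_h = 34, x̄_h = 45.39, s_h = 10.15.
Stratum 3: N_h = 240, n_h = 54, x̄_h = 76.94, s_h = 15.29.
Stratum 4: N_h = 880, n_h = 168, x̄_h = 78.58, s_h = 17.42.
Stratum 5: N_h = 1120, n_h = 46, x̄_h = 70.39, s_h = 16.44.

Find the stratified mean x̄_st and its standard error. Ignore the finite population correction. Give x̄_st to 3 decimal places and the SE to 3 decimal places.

x̄_st ≈ 66.303, SE ≈ 0.912

x̄_st = Σ W_h x̄_h = (840·65.37 + 820·45.39 + 240·76.94 + 880·78.58 + 1120·70.39)/3900 = 66.30344
V̂(x̄_st) = Σ W_h² s_h²/n_h, with W_h = N_h/N and N = 3900:
  stratum 1: (840/3900)²·8.09²/29 = 0.104696
  stratum 2: (820/3900)²·10.15²/34 = 0.133953
  stratum 3: (240/3900)²·15.29²/54 = 0.0163951
  stratum 4: (880/3900)²·17.42²/168 = 0.0919651
  stratum 5: (1120/3900)²·16.44²/46 = 0.484566
V̂(x̄_st) = 0.831574
SE(x̄_st) = √0.831574 = 0.911907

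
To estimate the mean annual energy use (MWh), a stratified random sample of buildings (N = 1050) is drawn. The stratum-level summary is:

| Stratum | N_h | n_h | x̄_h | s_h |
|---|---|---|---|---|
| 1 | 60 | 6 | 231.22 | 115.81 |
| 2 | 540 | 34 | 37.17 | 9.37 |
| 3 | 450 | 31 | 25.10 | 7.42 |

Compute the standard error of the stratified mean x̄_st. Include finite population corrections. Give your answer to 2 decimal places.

V̂(x̄_st) = Σ W_h² (1 − n_h/N_h) s_h²/n_h, with W_h = N_h/N and N = 1050:
  stratum 1: (60/1050)²·(1 − 6/60)·115.81²/6 = 6.56912
  stratum 2: (540/1050)²·(1 − 34/540)·9.37²/34 = 0.639979
  stratum 3: (450/1050)²·(1 − 31/450)·7.42²/31 = 0.303734
V̂(x̄_st) = 7.51284
SE(x̄_st) = √7.51284 = 2.74096

SE(x̄_st) ≈ 2.74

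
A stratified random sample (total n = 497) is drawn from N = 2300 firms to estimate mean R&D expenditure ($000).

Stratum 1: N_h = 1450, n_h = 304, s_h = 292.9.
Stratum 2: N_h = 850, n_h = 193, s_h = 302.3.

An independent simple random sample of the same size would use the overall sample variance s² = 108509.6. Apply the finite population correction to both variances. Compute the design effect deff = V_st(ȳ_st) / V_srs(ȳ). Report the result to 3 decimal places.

deff ≈ 0.810

V̂(ȳ_st) = Σ W_h² (1 − n_h/N_h) s_h²/n_h, with W_h = N_h/N and N = 2300:
  stratum 1: (1450/2300)²·(1 − 304/1450)·292.9²/304 = 88.6466
  stratum 2: (850/2300)²·(1 − 193/850)·302.3²/193 = 49.9859
V_st = 138.633
V_srs = (1 − 497/2300)·108509.6/497 = 171.151
deff = V_st / V_srs = 138.633/171.151 = 0.8100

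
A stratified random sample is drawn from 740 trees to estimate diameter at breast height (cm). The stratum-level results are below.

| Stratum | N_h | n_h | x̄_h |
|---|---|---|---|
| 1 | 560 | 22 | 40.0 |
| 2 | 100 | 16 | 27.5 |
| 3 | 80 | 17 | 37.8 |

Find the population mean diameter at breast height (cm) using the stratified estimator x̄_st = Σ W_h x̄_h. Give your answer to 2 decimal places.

N = Σ N_h = 740. Stratum weights W_h = N_h/N.
x̄_st = (560·40.0 + 100·27.5 + 80·37.8) / 740 = 38.0730

x̄_st ≈ 38.07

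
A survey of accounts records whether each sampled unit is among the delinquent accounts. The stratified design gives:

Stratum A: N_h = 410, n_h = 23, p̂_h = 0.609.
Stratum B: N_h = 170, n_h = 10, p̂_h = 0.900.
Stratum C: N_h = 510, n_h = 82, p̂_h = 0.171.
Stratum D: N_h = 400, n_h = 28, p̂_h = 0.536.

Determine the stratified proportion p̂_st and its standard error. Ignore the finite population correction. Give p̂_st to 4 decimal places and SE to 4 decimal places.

p̂_st ≈ 0.4727, SE ≈ 0.0426

N = 1490; stratum weights W_h = N_h/N.
p̂_st = Σ W_h p̂_h = (410·0.609 + 170·0.900 + 510·0.171 + 400·0.536)/1490 = 0.47268
V̂(p̂_st) = Σ W_h² p̂_h(1−p̂_h)/(n_h−1):
  stratum A: (410/1490)²·0.609·0.391/22 = 0.000819533
  stratum B: (170/1490)²·0.900·0.100/9 = 0.000130174
  stratum C: (510/1490)²·0.171·0.829/81 = 0.000205038
  stratum D: (400/1490)²·0.536·0.464/27 = 0.000663845
V̂(p̂_st) = 0.00181859; SE = √V̂ = 0.0426449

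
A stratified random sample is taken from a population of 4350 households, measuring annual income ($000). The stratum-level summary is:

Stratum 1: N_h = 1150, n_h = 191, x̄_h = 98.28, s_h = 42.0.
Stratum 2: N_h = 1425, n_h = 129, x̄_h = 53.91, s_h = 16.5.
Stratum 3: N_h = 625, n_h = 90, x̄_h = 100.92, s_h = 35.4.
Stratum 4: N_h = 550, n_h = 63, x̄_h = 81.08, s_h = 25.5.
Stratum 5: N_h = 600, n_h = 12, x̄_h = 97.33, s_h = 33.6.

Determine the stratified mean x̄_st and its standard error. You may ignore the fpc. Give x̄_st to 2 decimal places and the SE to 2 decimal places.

x̄_st = Σ W_h x̄_h = (1150·98.28 + 1425·53.91 + 625·100.92 + 550·81.08 + 600·97.33)/4350 = 81.81856
V̂(x̄_st) = Σ W_h² s_h²/n_h, with W_h = N_h/N and N = 4350:
  stratum 1: (1150/4350)²·42.0²/191 = 0.645479
  stratum 2: (1425/4350)²·16.5²/129 = 0.22648
  stratum 3: (625/4350)²·35.4²/90 = 0.287439
  stratum 4: (550/4350)²·25.5²/63 = 0.165001
  stratum 5: (600/4350)²·33.6²/12 = 1.78987
V̂(x̄_st) = 3.11427
SE(x̄_st) = √3.11427 = 1.76473

x̄_st ≈ 81.82, SE ≈ 1.76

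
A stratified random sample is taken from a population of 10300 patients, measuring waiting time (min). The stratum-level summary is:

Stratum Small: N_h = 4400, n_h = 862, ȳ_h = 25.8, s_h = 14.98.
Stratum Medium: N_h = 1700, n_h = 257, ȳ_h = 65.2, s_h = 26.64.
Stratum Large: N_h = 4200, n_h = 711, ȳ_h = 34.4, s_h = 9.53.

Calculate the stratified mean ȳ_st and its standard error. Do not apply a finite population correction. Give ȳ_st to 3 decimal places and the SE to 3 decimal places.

ȳ_st ≈ 35.810, SE ≈ 0.379

ȳ_st = Σ W_h ȳ_h = (4400·25.8 + 1700·65.2 + 4200·34.4)/10300 = 35.80971
V̂(ȳ_st) = Σ W_h² s_h²/n_h, with W_h = N_h/N and N = 10300:
  stratum Small: (4400/10300)²·14.98²/862 = 0.0475059
  stratum Medium: (1700/10300)²·26.64²/257 = 0.0752244
  stratum Large: (4200/10300)²·9.53²/711 = 0.0212393
V̂(ȳ_st) = 0.14397
SE(ȳ_st) = √0.14397 = 0.379433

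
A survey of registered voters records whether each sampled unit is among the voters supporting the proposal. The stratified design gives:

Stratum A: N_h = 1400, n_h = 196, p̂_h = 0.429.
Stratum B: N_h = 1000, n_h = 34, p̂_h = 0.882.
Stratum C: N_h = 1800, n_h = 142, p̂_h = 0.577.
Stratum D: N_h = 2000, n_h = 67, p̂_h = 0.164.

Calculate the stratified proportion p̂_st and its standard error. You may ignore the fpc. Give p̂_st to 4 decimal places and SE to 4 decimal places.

p̂_st ≈ 0.4595, SE ≈ 0.0225

N = 6200; stratum weights W_h = N_h/N.
p̂_st = Σ W_h p̂_h = (1400·0.429 + 1000·0.882 + 1800·0.577 + 2000·0.164)/6200 = 0.45955
V̂(p̂_st) = Σ W_h² p̂_h(1−p̂_h)/(n_h−1):
  stratum A: (1400/6200)²·0.429·0.571/195 = 6.40518e-05
  stratum B: (1000/6200)²·0.882·0.118/33 = 8.20452e-05
  stratum C: (1800/6200)²·0.577·0.423/141 = 0.000145901
  stratum D: (2000/6200)²·0.164·0.836/66 = 0.000216164
V̂(p̂_st) = 0.000508162; SE = √V̂ = 0.0225424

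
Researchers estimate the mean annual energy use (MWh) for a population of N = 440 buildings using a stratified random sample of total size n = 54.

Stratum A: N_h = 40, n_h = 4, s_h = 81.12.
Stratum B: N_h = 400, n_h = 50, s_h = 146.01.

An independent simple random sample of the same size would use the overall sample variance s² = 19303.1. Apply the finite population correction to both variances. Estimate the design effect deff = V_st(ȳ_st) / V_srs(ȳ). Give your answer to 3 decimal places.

V̂(ȳ_st) = Σ W_h² (1 − n_h/N_h) s_h²/n_h, with W_h = N_h/N and N = 440:
  stratum A: (40/440)²·(1 − 4/40)·81.12²/4 = 12.2364
  stratum B: (400/440)²·(1 − 50/400)·146.01²/50 = 308.331
V_st = 320.568
V_srs = (1 − 54/440)·19303.1/54 = 313.594
deff = V_st / V_srs = 320.568/313.594 = 1.0222

deff ≈ 1.022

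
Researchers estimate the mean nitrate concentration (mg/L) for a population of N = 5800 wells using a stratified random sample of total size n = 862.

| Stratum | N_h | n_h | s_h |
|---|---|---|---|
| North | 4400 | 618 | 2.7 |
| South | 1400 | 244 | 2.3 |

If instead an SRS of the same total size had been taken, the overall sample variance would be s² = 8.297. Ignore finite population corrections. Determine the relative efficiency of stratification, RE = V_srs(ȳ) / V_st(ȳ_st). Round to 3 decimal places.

RE ≈ 1.195

V̂(ȳ_st) = Σ W_h² s_h²/n_h, with W_h = N_h/N and N = 5800:
  stratum North: (4400/5800)²·2.7²/618 = 0.00678873
  stratum South: (1400/5800)²·2.3²/244 = 0.00126318
V_st = 0.00805191
V_srs = s²/n = 8.297/862 = 0.00962529
Relative efficiency = V_srs / V_st = 0.00962529/0.00805191 = 1.1954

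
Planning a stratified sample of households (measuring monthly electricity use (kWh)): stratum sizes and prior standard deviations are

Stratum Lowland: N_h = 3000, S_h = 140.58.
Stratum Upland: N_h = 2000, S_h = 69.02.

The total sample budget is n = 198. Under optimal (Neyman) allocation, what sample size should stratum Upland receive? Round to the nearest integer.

Neyman allocation: n_h = n · N_h S_h / Σ N_i S_i, with n = 198.
  stratum Lowland: N_h·S_h = 3000·140.58 = 421740.00
  stratum Upland: N_h·S_h = 2000·69.02 = 138040.00
Σ N_h S_h = 559780.00
n for stratum Upland = 198·138040.00/559780.00 = 48.826 → 49

49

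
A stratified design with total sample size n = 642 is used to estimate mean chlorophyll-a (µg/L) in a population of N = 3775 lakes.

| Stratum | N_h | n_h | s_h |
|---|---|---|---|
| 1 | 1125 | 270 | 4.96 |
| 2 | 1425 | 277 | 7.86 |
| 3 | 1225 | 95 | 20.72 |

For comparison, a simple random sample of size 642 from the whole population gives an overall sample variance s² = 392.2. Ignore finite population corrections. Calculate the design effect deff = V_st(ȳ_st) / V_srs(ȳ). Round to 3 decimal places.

V̂(ȳ_st) = Σ W_h² s_h²/n_h, with W_h = N_h/N and N = 3775:
  stratum 1: (1125/3775)²·4.96²/270 = 0.00809228
  stratum 2: (1425/3775)²·7.86²/277 = 0.0317805
  stratum 3: (1225/3775)²·20.72²/95 = 0.475876
V_st = 0.515749
V_srs = s²/n = 392.2/642 = 0.610903
deff = V_st / V_srs = 0.515749/0.610903 = 0.8442

deff ≈ 0.844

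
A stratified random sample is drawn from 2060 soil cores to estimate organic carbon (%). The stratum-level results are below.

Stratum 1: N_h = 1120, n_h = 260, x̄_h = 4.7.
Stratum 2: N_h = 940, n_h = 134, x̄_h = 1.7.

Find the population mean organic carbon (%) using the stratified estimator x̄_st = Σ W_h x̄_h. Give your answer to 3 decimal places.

x̄_st ≈ 3.331

N = Σ N_h = 2060. Stratum weights W_h = N_h/N.
x̄_st = (1120·4.7 + 940·1.7) / 2060 = 3.33107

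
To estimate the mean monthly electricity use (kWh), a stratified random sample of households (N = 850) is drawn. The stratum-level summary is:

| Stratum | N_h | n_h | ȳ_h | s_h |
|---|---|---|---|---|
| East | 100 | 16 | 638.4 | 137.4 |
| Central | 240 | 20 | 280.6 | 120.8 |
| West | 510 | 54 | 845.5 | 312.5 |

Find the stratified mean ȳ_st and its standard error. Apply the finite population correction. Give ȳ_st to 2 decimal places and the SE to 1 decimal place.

ȳ_st = Σ W_h ȳ_h = (100·638.4 + 240·280.6 + 510·845.5)/850 = 661.63412
V̂(ȳ_st) = Σ W_h² (1 − n_h/N_h) s_h²/n_h, with W_h = N_h/N and N = 850:
  stratum East: (100/850)²·(1 − 16/100)·137.4²/16 = 13.7181
  stratum Central: (240/850)²·(1 − 20/240)·120.8²/20 = 53.3212
  stratum West: (510/850)²·(1 − 54/510)·312.5²/54 = 582.108
V̂(ȳ_st) = 649.147
SE(ȳ_st) = √649.147 = 25.4784

ȳ_st ≈ 661.63, SE ≈ 25.5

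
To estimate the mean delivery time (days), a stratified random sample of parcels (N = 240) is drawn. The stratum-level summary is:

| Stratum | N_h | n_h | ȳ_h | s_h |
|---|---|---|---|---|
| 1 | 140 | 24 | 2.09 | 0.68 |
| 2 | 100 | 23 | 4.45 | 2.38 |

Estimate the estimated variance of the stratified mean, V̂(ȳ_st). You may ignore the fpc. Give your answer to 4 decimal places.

V̂(ȳ_st) = Σ W_h² s_h²/n_h, with W_h = N_h/N and N = 240:
  stratum 1: (140/240)²·0.68²/24 = 0.00655602
  stratum 2: (100/240)²·2.38²/23 = 0.0427566
V̂(ȳ_st) = 0.0493127

V̂(ȳ_st) ≈ 0.0493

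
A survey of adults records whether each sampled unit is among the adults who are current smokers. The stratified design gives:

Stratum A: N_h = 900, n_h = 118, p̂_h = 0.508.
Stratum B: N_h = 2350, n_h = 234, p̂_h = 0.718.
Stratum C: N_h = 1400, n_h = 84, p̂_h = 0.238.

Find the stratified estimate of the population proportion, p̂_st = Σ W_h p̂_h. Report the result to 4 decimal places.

p̂_st ≈ 0.5328

N = 4650; stratum weights W_h = N_h/N.
p̂_st = Σ W_h p̂_h = (900·0.508 + 2350·0.718 + 1400·0.238)/4650 = 0.53284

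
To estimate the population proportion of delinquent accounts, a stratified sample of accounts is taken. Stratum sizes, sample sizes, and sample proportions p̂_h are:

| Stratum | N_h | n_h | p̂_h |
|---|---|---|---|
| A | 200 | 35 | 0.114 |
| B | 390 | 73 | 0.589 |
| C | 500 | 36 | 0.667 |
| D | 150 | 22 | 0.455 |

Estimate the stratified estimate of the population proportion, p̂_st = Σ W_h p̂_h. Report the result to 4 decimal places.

N = 1240; stratum weights W_h = N_h/N.
p̂_st = Σ W_h p̂_h = (200·0.114 + 390·0.589 + 500·0.667 + 150·0.455)/1240 = 0.52763

p̂_st ≈ 0.5276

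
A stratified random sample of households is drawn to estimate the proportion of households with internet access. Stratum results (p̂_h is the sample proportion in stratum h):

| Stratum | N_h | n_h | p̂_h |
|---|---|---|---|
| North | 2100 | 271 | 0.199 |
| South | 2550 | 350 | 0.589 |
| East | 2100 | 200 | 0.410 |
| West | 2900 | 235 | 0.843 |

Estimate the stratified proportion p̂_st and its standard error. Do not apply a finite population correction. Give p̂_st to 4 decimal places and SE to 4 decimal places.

p̂_st ≈ 0.5415, SE ≈ 0.0136

N = 9650; stratum weights W_h = N_h/N.
p̂_st = Σ W_h p̂_h = (2100·0.199 + 2550·0.589 + 2100·0.410 + 2900·0.843)/9650 = 0.54151
V̂(p̂_st) = Σ W_h² p̂_h(1−p̂_h)/(n_h−1):
  stratum North: (2100/9650)²·0.199·0.801/270 = 2.7958e-05
  stratum South: (2550/9650)²·0.589·0.411/349 = 4.84348e-05
  stratum East: (2100/9650)²·0.410·0.590/199 = 5.75661e-05
  stratum West: (2900/9650)²·0.843·0.157/234 = 5.10802e-05
V̂(p̂_st) = 0.000185039; SE = √V̂ = 0.0136029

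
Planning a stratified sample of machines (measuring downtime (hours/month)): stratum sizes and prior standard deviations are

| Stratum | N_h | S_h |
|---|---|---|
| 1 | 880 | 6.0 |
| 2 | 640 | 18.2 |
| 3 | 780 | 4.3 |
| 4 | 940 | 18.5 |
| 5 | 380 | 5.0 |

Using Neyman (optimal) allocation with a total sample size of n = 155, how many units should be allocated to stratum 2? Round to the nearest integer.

Neyman allocation: n_h = n · N_h S_h / Σ N_i S_i, with n = 155.
  stratum 1: N_h·S_h = 880·6.0 = 5280.00
  stratum 2: N_h·S_h = 640·18.2 = 11648.00
  stratum 3: N_h·S_h = 780·4.3 = 3354.00
  stratum 4: N_h·S_h = 940·18.5 = 17390.00
  stratum 5: N_h·S_h = 380·5.0 = 1900.00
Σ N_h S_h = 39572.00
n for stratum 2 = 155·11648.00/39572.00 = 45.624 → 46

46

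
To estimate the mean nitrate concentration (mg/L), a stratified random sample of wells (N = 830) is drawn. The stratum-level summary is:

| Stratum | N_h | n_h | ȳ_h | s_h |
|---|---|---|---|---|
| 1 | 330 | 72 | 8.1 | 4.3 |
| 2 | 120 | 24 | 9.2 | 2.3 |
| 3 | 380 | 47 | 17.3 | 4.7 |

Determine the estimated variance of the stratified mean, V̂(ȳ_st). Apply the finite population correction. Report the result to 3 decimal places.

V̂(ȳ_st) = Σ W_h² (1 − n_h/N_h) s_h²/n_h, with W_h = N_h/N and N = 830:
  stratum 1: (330/830)²·(1 − 72/330)·4.3²/72 = 0.0317382
  stratum 2: (120/830)²·(1 − 24/120)·2.3²/24 = 0.00368588
  stratum 3: (380/830)²·(1 − 47/380)·4.7²/47 = 0.0863315
V̂(ȳ_st) = 0.121756

V̂(ȳ_st) ≈ 0.122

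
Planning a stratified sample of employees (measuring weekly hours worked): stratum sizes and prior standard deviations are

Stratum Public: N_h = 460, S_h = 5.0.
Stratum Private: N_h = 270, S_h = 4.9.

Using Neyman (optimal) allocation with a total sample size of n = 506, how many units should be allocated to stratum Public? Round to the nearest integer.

Neyman allocation: n_h = n · N_h S_h / Σ N_i S_i, with n = 506.
  stratum Public: N_h·S_h = 460·5.0 = 2300.00
  stratum Private: N_h·S_h = 270·4.9 = 1323.00
Σ N_h S_h = 3623.00
n for stratum Public = 506·2300.00/3623.00 = 321.226 → 321

321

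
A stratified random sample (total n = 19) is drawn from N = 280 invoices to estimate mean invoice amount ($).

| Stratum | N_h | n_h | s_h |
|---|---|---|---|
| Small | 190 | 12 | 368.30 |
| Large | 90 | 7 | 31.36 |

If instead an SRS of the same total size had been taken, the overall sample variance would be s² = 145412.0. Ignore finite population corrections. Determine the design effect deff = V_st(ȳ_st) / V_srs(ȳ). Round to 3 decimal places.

deff ≈ 0.682

V̂(ȳ_st) = Σ W_h² s_h²/n_h, with W_h = N_h/N and N = 280:
  stratum Small: (190/280)²·368.30²/12 = 5204.91
  stratum Large: (90/280)²·31.36²/7 = 14.5152
V_st = 5219.43
V_srs = s²/n = 145412.0/19 = 7653.26
deff = V_st / V_srs = 5219.43/7653.26 = 0.6820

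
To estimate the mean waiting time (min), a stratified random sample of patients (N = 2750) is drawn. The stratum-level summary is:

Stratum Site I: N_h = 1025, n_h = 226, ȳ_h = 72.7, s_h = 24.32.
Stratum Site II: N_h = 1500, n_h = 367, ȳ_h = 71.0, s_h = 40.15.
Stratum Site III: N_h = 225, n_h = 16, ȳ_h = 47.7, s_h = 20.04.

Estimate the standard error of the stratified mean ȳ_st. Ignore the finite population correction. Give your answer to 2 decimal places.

V̂(ȳ_st) = Σ W_h² s_h²/n_h, with W_h = N_h/N and N = 2750:
  stratum Site I: (1025/2750)²·24.32²/226 = 0.363581
  stratum Site II: (1500/2750)²·40.15²/367 = 1.30684
  stratum Site III: (225/2750)²·20.04²/16 = 0.168025
V̂(ȳ_st) = 1.83845
SE(ȳ_st) = √1.83845 = 1.35589

SE(ȳ_st) ≈ 1.36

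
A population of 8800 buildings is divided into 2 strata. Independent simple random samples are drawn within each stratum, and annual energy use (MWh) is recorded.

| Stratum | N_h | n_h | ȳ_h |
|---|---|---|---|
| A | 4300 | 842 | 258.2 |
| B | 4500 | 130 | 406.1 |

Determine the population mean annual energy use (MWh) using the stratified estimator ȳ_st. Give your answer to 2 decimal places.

ȳ_st ≈ 333.83

N = Σ N_h = 8800. Stratum weights W_h = N_h/N.
ȳ_st = (4300·258.2 + 4500·406.1) / 8800 = 333.8307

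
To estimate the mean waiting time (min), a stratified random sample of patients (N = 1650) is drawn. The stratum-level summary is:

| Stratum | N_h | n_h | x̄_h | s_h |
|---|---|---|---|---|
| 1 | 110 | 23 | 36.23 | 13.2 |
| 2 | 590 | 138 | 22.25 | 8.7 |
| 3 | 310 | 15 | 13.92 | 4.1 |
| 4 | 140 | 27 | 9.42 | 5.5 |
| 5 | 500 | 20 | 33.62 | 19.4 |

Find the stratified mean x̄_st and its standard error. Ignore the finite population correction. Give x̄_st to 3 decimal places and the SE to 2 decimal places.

x̄_st ≈ 23.974, SE ≈ 1.37

x̄_st = Σ W_h x̄_h = (110·36.23 + 590·22.25 + 310·13.92 + 140·9.42 + 500·33.62)/1650 = 23.97382
V̂(x̄_st) = Σ W_h² s_h²/n_h, with W_h = N_h/N and N = 1650:
  stratum 1: (110/1650)²·13.2²/23 = 0.0336696
  stratum 2: (590/1650)²·8.7²/138 = 0.0701287
  stratum 3: (310/1650)²·4.1²/15 = 0.0395578
  stratum 4: (140/1650)²·5.5²/27 = 0.00806584
  stratum 5: (500/1650)²·19.4²/20 = 1.72801
V̂(x̄_st) = 1.87943
SE(x̄_st) = √1.87943 = 1.37092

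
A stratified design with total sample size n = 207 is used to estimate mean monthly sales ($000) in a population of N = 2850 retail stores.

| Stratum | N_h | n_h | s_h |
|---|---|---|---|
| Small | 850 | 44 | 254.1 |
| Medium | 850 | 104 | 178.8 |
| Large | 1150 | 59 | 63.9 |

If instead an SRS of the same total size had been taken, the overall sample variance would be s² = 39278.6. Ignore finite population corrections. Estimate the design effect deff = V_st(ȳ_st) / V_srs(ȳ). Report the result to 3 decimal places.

deff ≈ 0.891

V̂(ȳ_st) = Σ W_h² s_h²/n_h, with W_h = N_h/N and N = 2850:
  stratum Small: (850/2850)²·254.1²/44 = 130.528
  stratum Medium: (850/2850)²·178.8²/104 = 27.3432
  stratum Large: (1150/2850)²·63.9²/59 = 11.2682
V_st = 169.14
V_srs = s²/n = 39278.6/207 = 189.752
deff = V_st / V_srs = 169.14/189.752 = 0.8914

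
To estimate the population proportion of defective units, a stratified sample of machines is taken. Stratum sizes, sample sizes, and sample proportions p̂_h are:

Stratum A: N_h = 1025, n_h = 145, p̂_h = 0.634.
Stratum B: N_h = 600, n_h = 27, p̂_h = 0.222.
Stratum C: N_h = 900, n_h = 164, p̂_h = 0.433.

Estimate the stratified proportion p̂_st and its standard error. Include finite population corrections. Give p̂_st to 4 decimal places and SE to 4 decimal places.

N = 2525; stratum weights W_h = N_h/N.
p̂_st = Σ W_h p̂_h = (1025·0.634 + 600·0.222 + 900·0.433)/2525 = 0.46446
V̂(p̂_st) = Σ W_h² (1 − n_h/N_h) p̂_h(1−p̂_h)/(n_h−1):
  stratum A: (1025/2525)²·(1 − 145/1025)·0.634·0.366/144 = 0.000227977
  stratum B: (600/2525)²·(1 − 27/600)·0.222·0.778/26 = 0.000358214
  stratum C: (900/2525)²·(1 − 164/900)·0.433·0.567/163 = 0.000156488
V̂(p̂_st) = 0.000742679; SE = √V̂ = 0.0272521

p̂_st ≈ 0.4645, SE ≈ 0.0273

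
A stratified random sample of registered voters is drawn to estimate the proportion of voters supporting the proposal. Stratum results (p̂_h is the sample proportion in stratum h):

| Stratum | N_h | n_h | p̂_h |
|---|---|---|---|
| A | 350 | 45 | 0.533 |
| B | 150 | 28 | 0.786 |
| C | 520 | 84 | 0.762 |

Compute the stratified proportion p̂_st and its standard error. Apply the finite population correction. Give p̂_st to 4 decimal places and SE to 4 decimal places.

p̂_st ≈ 0.6870, SE ≈ 0.0341

N = 1020; stratum weights W_h = N_h/N.
p̂_st = Σ W_h p̂_h = (350·0.533 + 150·0.786 + 520·0.762)/1020 = 0.68695
V̂(p̂_st) = Σ W_h² (1 − n_h/N_h) p̂_h(1−p̂_h)/(n_h−1):
  stratum A: (350/1020)²·(1 − 45/350)·0.533·0.467/44 = 0.000580442
  stratum B: (150/1020)²·(1 − 28/150)·0.786·0.214/27 = 0.000109578
  stratum C: (520/1020)²·(1 − 84/520)·0.762·0.238/83 = 0.000476149
V̂(p̂_st) = 0.00116617; SE = √V̂ = 0.0341492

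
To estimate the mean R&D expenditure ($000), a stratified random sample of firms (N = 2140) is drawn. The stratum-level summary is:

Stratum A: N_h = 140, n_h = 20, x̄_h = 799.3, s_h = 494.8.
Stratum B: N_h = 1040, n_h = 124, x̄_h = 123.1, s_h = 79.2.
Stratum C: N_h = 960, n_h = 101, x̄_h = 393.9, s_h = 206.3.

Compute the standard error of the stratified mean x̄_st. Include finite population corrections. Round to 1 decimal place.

SE(x̄_st) ≈ 11.5

V̂(x̄_st) = Σ W_h² (1 − n_h/N_h) s_h²/n_h, with W_h = N_h/N and N = 2140:
  stratum A: (140/2140)²·(1 − 20/140)·494.8²/20 = 44.9067
  stratum B: (1040/2140)²·(1 − 124/1040)·79.2²/124 = 10.5228
  stratum C: (960/2140)²·(1 − 101/960)·206.3²/101 = 75.8777
V̂(x̄_st) = 131.307
SE(x̄_st) = √131.307 = 11.4589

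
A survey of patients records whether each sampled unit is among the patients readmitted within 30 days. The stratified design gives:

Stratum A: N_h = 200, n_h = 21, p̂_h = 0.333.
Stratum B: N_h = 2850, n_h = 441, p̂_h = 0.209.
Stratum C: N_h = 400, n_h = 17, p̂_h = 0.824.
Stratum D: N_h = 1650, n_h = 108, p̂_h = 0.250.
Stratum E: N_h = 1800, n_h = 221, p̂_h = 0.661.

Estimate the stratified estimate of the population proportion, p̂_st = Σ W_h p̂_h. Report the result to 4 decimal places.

N = 6900; stratum weights W_h = N_h/N.
p̂_st = Σ W_h p̂_h = (200·0.333 + 2850·0.209 + 400·0.824 + 1650·0.250 + 1800·0.661)/6900 = 0.37596

p̂_st ≈ 0.3760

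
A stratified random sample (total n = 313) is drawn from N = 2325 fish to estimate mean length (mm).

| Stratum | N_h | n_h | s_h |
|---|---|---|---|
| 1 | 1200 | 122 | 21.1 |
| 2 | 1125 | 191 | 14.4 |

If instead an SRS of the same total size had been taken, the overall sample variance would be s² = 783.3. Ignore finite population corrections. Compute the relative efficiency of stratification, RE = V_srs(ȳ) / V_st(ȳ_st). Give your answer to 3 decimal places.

V̂(ȳ_st) = Σ W_h² s_h²/n_h, with W_h = N_h/N and N = 2325:
  stratum 1: (1200/2325)²·21.1²/122 = 0.972124
  stratum 2: (1125/2325)²·14.4²/191 = 0.254185
V_st = 1.22631
V_srs = s²/n = 783.3/313 = 2.50256
Relative efficiency = V_srs / V_st = 2.50256/1.22631 = 2.0407

RE ≈ 2.041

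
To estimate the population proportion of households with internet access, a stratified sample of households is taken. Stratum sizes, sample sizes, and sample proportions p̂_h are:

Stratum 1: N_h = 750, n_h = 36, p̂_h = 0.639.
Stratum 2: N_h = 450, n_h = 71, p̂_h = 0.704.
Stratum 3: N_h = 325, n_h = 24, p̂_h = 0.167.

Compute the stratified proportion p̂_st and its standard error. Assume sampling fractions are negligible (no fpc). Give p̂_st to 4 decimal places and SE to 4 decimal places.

N = 1525; stratum weights W_h = N_h/N.
p̂_st = Σ W_h p̂_h = (750·0.639 + 450·0.704 + 325·0.167)/1525 = 0.55759
V̂(p̂_st) = Σ W_h² p̂_h(1−p̂_h)/(n_h−1):
  stratum 1: (750/1525)²·0.639·0.361/35 = 0.00159413
  stratum 2: (450/1525)²·0.704·0.296/70 = 0.00025921
  stratum 3: (325/1525)²·0.167·0.833/23 = 0.000274701
V̂(p̂_st) = 0.00212804; SE = √V̂ = 0.0461307

p̂_st ≈ 0.5576, SE ≈ 0.0461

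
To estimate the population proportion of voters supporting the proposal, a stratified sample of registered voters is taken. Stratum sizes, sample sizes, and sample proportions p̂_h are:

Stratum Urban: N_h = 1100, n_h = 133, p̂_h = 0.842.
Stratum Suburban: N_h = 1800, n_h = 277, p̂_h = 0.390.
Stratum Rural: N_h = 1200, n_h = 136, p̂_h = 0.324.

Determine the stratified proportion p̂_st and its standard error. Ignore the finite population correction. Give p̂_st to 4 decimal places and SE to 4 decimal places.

p̂_st ≈ 0.4920, SE ≈ 0.0194

N = 4100; stratum weights W_h = N_h/N.
p̂_st = Σ W_h p̂_h = (1100·0.842 + 1800·0.390 + 1200·0.324)/4100 = 0.49195
V̂(p̂_st) = Σ W_h² p̂_h(1−p̂_h)/(n_h−1):
  stratum Urban: (1100/4100)²·0.842·0.158/132 = 7.25459e-05
  stratum Suburban: (1800/4100)²·0.390·0.610/276 = 0.000166136
  stratum Rural: (1200/4100)²·0.324·0.676/135 = 0.00013898
V̂(p̂_st) = 0.000377662; SE = √V̂ = 0.0194335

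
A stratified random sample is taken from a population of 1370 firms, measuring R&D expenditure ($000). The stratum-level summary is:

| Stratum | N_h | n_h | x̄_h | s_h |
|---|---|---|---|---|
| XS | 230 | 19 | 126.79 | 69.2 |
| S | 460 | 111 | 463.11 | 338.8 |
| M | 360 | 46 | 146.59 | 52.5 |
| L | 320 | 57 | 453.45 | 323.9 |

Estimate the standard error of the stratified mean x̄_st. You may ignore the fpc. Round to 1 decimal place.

V̂(x̄_st) = Σ W_h² s_h²/n_h, with W_h = N_h/N and N = 1370:
  stratum XS: (230/1370)²·69.2²/19 = 7.10351
  stratum S: (460/1370)²·338.8²/111 = 116.584
  stratum M: (360/1370)²·52.5²/46 = 4.13737
  stratum L: (320/1370)²·323.9²/57 = 100.417
V̂(x̄_st) = 228.241
SE(x̄_st) = √228.241 = 15.1077

SE(x̄_st) ≈ 15.1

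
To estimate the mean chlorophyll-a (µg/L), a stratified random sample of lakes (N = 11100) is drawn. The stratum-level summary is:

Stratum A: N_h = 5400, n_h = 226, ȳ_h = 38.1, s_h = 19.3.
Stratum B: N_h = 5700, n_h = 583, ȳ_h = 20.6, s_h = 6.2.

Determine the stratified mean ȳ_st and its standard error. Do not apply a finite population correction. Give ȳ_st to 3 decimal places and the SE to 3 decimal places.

ȳ_st ≈ 29.114, SE ≈ 0.638

ȳ_st = Σ W_h ȳ_h = (5400·38.1 + 5700·20.6)/11100 = 29.11351
V̂(ȳ_st) = Σ W_h² s_h²/n_h, with W_h = N_h/N and N = 11100:
  stratum A: (5400/11100)²·19.3²/226 = 0.390075
  stratum B: (5700/11100)²·6.2²/583 = 0.0173868
V̂(ȳ_st) = 0.407461
SE(ȳ_st) = √0.407461 = 0.638327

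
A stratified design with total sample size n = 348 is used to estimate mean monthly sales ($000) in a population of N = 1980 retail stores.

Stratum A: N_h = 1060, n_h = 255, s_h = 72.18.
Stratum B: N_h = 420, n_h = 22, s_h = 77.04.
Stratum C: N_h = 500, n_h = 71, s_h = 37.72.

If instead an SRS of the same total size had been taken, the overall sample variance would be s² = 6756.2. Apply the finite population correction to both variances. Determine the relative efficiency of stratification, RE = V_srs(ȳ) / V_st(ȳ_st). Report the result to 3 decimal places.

RE ≈ 0.939

V̂(ȳ_st) = Σ W_h² (1 − n_h/N_h) s_h²/n_h, with W_h = N_h/N and N = 1980:
  stratum A: (1060/1980)²·(1 − 255/1060)·72.18²/255 = 4.44698
  stratum B: (420/1980)²·(1 − 22/420)·77.04²/22 = 11.503
  stratum C: (500/1980)²·(1 − 71/500)·37.72²/71 = 1.09643
V_st = 17.0464
V_srs = (1 − 348/1980)·6756.2/348 = 16.0021
Relative efficiency = V_srs / V_st = 16.0021/17.0464 = 0.9387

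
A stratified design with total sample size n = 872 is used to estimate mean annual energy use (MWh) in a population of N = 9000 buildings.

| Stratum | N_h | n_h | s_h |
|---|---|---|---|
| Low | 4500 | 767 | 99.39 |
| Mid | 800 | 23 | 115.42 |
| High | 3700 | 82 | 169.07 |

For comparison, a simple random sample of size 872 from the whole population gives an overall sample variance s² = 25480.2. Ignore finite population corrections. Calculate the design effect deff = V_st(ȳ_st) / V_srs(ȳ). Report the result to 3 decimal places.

deff ≈ 2.283

V̂(ȳ_st) = Σ W_h² s_h²/n_h, with W_h = N_h/N and N = 9000:
  stratum Low: (4500/9000)²·99.39²/767 = 3.21981
  stratum Mid: (800/9000)²·115.42²/23 = 4.57646
  stratum High: (3700/9000)²·169.07²/82 = 58.9166
V_st = 66.7129
V_srs = s²/n = 25480.2/872 = 29.2204
deff = V_st / V_srs = 66.7129/29.2204 = 2.2831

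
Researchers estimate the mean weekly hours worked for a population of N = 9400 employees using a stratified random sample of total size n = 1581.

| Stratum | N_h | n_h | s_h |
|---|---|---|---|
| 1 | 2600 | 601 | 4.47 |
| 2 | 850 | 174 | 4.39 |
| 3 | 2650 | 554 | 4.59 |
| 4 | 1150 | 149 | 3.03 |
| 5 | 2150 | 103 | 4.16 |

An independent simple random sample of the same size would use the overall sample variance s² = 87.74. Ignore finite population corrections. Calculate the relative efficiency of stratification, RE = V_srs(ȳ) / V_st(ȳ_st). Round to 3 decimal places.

V̂(ȳ_st) = Σ W_h² s_h²/n_h, with W_h = N_h/N and N = 9400:
  stratum 1: (2600/9400)²·4.47²/601 = 0.0025435
  stratum 2: (850/9400)²·4.39²/174 = 0.000905653
  stratum 3: (2650/9400)²·4.59²/554 = 0.0030224
  stratum 4: (1150/9400)²·3.03²/149 = 0.000922229
  stratum 5: (2150/9400)²·4.16²/103 = 0.00878963
V_st = 0.0161834
V_srs = s²/n = 87.74/1581 = 0.0554965
Relative efficiency = V_srs / V_st = 0.0554965/0.0161834 = 3.4292

RE ≈ 3.429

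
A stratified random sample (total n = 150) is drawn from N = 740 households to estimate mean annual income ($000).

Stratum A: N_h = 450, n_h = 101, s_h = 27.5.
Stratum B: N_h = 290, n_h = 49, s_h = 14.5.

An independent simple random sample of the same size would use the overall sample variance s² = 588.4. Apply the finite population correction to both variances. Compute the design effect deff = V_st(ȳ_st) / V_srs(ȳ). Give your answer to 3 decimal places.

deff ≈ 0.862

V̂(ȳ_st) = Σ W_h² (1 − n_h/N_h) s_h²/n_h, with W_h = N_h/N and N = 740:
  stratum A: (450/740)²·(1 − 101/450)·27.5²/101 = 2.14743
  stratum B: (290/740)²·(1 − 49/290)·14.5²/49 = 0.547635
V_st = 2.69506
V_srs = (1 − 150/740)·588.4/150 = 3.12753
deff = V_st / V_srs = 2.69506/3.12753 = 0.8617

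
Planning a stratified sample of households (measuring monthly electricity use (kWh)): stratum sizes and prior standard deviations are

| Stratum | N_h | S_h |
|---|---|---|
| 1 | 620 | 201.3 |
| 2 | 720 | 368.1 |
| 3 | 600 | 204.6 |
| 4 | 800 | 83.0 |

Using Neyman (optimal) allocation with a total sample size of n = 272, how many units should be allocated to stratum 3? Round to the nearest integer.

Neyman allocation: n_h = n · N_h S_h / Σ N_i S_i, with n = 272.
  stratum 1: N_h·S_h = 620·201.3 = 124806.00
  stratum 2: N_h·S_h = 720·368.1 = 265032.00
  stratum 3: N_h·S_h = 600·204.6 = 122760.00
  stratum 4: N_h·S_h = 800·83.0 = 66400.00
Σ N_h S_h = 578998.00
n for stratum 3 = 272·122760.00/578998.00 = 57.670 → 58

58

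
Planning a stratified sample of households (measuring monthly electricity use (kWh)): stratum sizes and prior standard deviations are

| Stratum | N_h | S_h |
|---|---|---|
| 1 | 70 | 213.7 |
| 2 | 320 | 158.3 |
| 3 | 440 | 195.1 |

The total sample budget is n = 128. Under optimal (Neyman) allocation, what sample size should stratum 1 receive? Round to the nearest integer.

13

Neyman allocation: n_h = n · N_h S_h / Σ N_i S_i, with n = 128.
  stratum 1: N_h·S_h = 70·213.7 = 14959.00
  stratum 2: N_h·S_h = 320·158.3 = 50656.00
  stratum 3: N_h·S_h = 440·195.1 = 85844.00
Σ N_h S_h = 151459.00
n for stratum 1 = 128·14959.00/151459.00 = 12.642 → 13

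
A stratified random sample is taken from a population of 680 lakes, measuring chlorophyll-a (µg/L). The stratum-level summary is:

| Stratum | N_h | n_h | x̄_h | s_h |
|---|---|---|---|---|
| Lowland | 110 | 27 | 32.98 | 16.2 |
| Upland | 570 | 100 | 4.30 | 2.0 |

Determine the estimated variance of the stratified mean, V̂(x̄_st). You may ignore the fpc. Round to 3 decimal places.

V̂(x̄_st) ≈ 0.282

V̂(x̄_st) = Σ W_h² s_h²/n_h, with W_h = N_h/N and N = 680:
  stratum Lowland: (110/680)²·16.2²/27 = 0.254351
  stratum Upland: (570/680)²·2.0²/100 = 0.0281055
V̂(x̄_st) = 0.282457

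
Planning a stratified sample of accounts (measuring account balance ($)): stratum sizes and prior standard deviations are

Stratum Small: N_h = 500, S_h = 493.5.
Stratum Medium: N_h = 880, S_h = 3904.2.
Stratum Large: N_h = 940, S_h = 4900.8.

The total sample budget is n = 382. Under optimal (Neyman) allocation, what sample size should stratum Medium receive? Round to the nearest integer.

158

Neyman allocation: n_h = n · N_h S_h / Σ N_i S_i, with n = 382.
  stratum Small: N_h·S_h = 500·493.5 = 246750.00
  stratum Medium: N_h·S_h = 880·3904.2 = 3435696.00
  stratum Large: N_h·S_h = 940·4900.8 = 4606752.00
Σ N_h S_h = 8289198.00
n for stratum Medium = 382·3435696.00/8289198.00 = 158.331 → 158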